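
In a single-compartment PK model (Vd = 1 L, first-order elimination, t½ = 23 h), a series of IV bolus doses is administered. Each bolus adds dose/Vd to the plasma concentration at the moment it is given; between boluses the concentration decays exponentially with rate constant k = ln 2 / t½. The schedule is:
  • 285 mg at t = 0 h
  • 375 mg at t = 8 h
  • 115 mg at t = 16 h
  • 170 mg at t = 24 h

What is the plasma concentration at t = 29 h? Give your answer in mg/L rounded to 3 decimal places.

542.021 mg/L

k = ln 2 / 23 = 0.03014 per h
Dose 1 (285 mg at t=0 h): 285·exp(−0.03014·29) = 118.928 mg/L
Dose 2 (375 mg at t=8 h): 375·exp(−0.03014·21) = 199.149 mg/L
Dose 3 (115 mg at t=16 h): 115·exp(−0.03014·13) = 77.723 mg/L
Dose 4 (170 mg at t=24 h): 170·exp(−0.03014·5) = 146.220 mg/L
C(29) = 118.928 + 199.149 + 77.723 + 146.220 = 542.021 mg/L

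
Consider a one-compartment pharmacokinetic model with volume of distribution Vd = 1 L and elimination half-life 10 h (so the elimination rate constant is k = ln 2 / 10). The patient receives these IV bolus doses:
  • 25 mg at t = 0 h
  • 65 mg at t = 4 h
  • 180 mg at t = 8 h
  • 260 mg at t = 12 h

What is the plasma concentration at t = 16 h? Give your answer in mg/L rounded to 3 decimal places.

k = ln 2 / 10 = 0.06931 per h
Dose 1 (25 mg at t=0 h): 25·exp(−0.06931·16) = 8.247 mg/L
Dose 2 (65 mg at t=4 h): 65·exp(−0.06931·12) = 28.293 mg/L
Dose 3 (180 mg at t=8 h): 180·exp(−0.06931·8) = 103.383 mg/L
Dose 4 (260 mg at t=12 h): 260·exp(−0.06931·4) = 197.043 mg/L
C(16) = 8.247 + 28.293 + 103.383 + 197.043 = 336.966 mg/L

336.966 mg/L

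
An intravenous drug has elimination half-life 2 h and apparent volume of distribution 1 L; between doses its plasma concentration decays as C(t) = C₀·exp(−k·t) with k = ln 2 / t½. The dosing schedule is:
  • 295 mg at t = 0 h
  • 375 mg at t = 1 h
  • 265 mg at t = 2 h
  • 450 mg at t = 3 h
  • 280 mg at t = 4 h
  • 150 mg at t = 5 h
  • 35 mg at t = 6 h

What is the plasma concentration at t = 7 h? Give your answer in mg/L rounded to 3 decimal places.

431.039 mg/L

k = ln 2 / 2 = 0.34657 per h
Dose 1 (295 mg at t=0 h): 295·exp(−0.34657·7) = 26.075 mg/L
Dose 2 (375 mg at t=1 h): 375·exp(−0.34657·6) = 46.875 mg/L
Dose 3 (265 mg at t=2 h): 265·exp(−0.34657·5) = 46.846 mg/L
Dose 4 (450 mg at t=3 h): 450·exp(−0.34657·4) = 112.500 mg/L
Dose 5 (280 mg at t=4 h): 280·exp(−0.34657·3) = 98.995 mg/L
Dose 6 (150 mg at t=5 h): 150·exp(−0.34657·2) = 75.000 mg/L
Dose 7 (35 mg at t=6 h): 35·exp(−0.34657·1) = 24.749 mg/L
C(7) = 26.075 + 46.875 + 46.846 + 112.500 + 98.995 + 75.000 + 24.749 = 431.039 mg/L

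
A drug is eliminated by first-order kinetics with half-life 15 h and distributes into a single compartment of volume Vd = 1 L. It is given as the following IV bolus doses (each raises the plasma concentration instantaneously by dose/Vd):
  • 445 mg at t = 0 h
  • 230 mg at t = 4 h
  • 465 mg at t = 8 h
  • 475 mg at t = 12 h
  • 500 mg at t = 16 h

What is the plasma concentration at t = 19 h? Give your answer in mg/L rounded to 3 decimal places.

1358.655 mg/L

k = ln 2 / 15 = 0.04621 per h
Dose 1 (445 mg at t=0 h): 445·exp(−0.04621·19) = 184.950 mg/L
Dose 2 (230 mg at t=4 h): 230·exp(−0.04621·15) = 115.000 mg/L
Dose 3 (465 mg at t=8 h): 465·exp(−0.04621·11) = 279.703 mg/L
Dose 4 (475 mg at t=12 h): 475·exp(−0.04621·7) = 343.726 mg/L
Dose 5 (500 mg at t=16 h): 500·exp(−0.04621·3) = 435.275 mg/L
C(19) = 184.950 + 115.000 + 279.703 + 343.726 + 435.275 = 1358.655 mg/L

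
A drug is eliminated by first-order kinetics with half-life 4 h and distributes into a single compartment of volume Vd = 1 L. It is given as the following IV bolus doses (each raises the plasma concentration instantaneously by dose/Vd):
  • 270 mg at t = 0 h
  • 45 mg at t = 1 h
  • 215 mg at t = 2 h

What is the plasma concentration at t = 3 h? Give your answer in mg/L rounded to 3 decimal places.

373.155 mg/L

k = ln 2 / 4 = 0.17329 per h
Dose 1 (270 mg at t=0 h): 270·exp(−0.17329·3) = 160.543 mg/L
Dose 2 (45 mg at t=1 h): 45·exp(−0.17329·2) = 31.820 mg/L
Dose 3 (215 mg at t=2 h): 215·exp(−0.17329·1) = 180.793 mg/L
C(3) = 160.543 + 31.820 + 180.793 = 373.155 mg/L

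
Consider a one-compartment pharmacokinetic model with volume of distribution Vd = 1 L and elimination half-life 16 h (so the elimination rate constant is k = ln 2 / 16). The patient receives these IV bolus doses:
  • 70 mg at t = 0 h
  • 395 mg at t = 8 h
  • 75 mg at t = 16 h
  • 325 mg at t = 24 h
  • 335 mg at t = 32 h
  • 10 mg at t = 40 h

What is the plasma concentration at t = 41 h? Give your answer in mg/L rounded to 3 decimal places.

523.830 mg/L

k = ln 2 / 16 = 0.04332 per h
Dose 1 (70 mg at t=0 h): 70·exp(−0.04332·41) = 11.850 mg/L
Dose 2 (395 mg at t=8 h): 395·exp(−0.04332·33) = 94.563 mg/L
Dose 3 (75 mg at t=16 h): 75·exp(−0.04332·25) = 25.392 mg/L
Dose 4 (325 mg at t=24 h): 325·exp(−0.04332·17) = 155.611 mg/L
Dose 5 (335 mg at t=32 h): 335·exp(−0.04332·9) = 226.838 mg/L
Dose 6 (10 mg at t=40 h): 10·exp(−0.04332·1) = 9.576 mg/L
C(41) = 11.850 + 94.563 + 25.392 + 155.611 + 226.838 + 9.576 = 523.830 mg/L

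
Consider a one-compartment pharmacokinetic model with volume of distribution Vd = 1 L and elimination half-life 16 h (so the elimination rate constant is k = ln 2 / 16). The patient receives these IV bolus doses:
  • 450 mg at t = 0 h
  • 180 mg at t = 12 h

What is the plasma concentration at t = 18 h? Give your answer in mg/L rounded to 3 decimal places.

345.125 mg/L

k = ln 2 / 16 = 0.04332 per h
Dose 1 (450 mg at t=0 h): 450·exp(−0.04332·18) = 206.326 mg/L
Dose 2 (180 mg at t=12 h): 180·exp(−0.04332·6) = 138.799 mg/L
C(18) = 206.326 + 138.799 = 345.125 mg/L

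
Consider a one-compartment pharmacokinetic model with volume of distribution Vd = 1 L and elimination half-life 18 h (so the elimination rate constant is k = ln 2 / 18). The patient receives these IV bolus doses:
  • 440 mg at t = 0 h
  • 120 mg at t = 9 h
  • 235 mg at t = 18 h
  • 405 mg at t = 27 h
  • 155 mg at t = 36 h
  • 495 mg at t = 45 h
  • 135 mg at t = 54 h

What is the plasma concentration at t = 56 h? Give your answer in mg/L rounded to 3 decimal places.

k = ln 2 / 18 = 0.03851 per h
Dose 1 (440 mg at t=0 h): 440·exp(−0.03851·56) = 50.923 mg/L
Dose 2 (120 mg at t=9 h): 120·exp(−0.03851·47) = 19.641 mg/L
Dose 3 (235 mg at t=18 h): 235·exp(−0.03851·38) = 54.395 mg/L
Dose 4 (405 mg at t=27 h): 405·exp(−0.03851·29) = 132.575 mg/L
Dose 5 (155 mg at t=36 h): 155·exp(−0.03851·20) = 71.755 mg/L
Dose 6 (495 mg at t=45 h): 495·exp(−0.03851·11) = 324.073 mg/L
Dose 7 (135 mg at t=54 h): 135·exp(−0.03851·2) = 124.993 mg/L
C(56) = 50.923 + 19.641 + 54.395 + 132.575 + 71.755 + 324.073 + 124.993 = 778.355 mg/L

778.355 mg/L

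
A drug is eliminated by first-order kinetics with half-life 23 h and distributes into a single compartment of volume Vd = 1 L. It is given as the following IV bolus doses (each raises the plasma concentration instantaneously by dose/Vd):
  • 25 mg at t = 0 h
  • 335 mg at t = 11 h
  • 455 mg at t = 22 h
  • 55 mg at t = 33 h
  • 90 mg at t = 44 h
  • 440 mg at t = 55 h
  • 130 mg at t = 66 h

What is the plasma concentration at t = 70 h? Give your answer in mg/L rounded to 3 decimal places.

621.093 mg/L

k = ln 2 / 23 = 0.03014 per h
Dose 1 (25 mg at t=0 h): 25·exp(−0.03014·70) = 3.032 mg/L
Dose 2 (335 mg at t=11 h): 335·exp(−0.03014·59) = 56.603 mg/L
Dose 3 (455 mg at t=22 h): 455·exp(−0.03014·48) = 107.096 mg/L
Dose 4 (55 mg at t=33 h): 55·exp(−0.03014·37) = 18.034 mg/L
Dose 5 (90 mg at t=44 h): 90·exp(−0.03014·26) = 41.110 mg/L
Dose 6 (440 mg at t=55 h): 440·exp(−0.03014·15) = 279.981 mg/L
Dose 7 (130 mg at t=66 h): 130·exp(−0.03014·4) = 115.237 mg/L
C(70) = 3.032 + 56.603 + 107.096 + 18.034 + 41.110 + 279.981 + 115.237 = 621.093 mg/L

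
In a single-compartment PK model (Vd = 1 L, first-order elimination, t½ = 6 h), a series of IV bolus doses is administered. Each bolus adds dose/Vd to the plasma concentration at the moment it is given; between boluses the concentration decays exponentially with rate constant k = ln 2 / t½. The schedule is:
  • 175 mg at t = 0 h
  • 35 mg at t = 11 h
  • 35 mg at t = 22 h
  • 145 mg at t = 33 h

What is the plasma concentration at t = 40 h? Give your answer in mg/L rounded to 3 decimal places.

k = ln 2 / 6 = 0.11552 per h
Dose 1 (175 mg at t=0 h): 175·exp(−0.11552·40) = 1.723 mg/L
Dose 2 (35 mg at t=11 h): 35·exp(−0.11552·29) = 1.228 mg/L
Dose 3 (35 mg at t=22 h): 35·exp(−0.11552·18) = 4.375 mg/L
Dose 4 (145 mg at t=33 h): 145·exp(−0.11552·7) = 64.590 mg/L
C(40) = 1.723 + 1.228 + 4.375 + 64.590 = 71.915 mg/L

71.915 mg/L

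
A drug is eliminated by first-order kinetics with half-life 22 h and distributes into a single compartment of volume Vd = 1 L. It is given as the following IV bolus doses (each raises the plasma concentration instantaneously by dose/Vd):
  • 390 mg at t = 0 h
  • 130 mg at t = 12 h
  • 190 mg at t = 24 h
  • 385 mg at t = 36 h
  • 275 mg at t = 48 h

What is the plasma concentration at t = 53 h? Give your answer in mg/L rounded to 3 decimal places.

645.609 mg/L

k = ln 2 / 22 = 0.03151 per h
Dose 1 (390 mg at t=0 h): 390·exp(−0.03151·53) = 73.427 mg/L
Dose 2 (130 mg at t=12 h): 130·exp(−0.03151·41) = 35.722 mg/L
Dose 3 (190 mg at t=24 h): 190·exp(−0.03151·29) = 76.198 mg/L
Dose 4 (385 mg at t=36 h): 385·exp(−0.03151·17) = 225.344 mg/L
Dose 5 (275 mg at t=48 h): 275·exp(−0.03151·5) = 234.918 mg/L
C(53) = 73.427 + 35.722 + 76.198 + 225.344 + 234.918 = 645.609 mg/L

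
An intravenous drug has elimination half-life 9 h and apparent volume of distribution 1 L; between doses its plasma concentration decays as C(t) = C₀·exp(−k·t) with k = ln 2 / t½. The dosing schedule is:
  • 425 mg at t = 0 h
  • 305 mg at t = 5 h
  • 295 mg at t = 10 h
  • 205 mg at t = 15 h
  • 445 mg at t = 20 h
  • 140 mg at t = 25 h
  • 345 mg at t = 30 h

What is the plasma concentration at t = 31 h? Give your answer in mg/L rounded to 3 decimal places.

796.895 mg/L

k = ln 2 / 9 = 0.07702 per h
Dose 1 (425 mg at t=0 h): 425·exp(−0.07702·31) = 39.040 mg/L
Dose 2 (305 mg at t=5 h): 305·exp(−0.07702·26) = 41.177 mg/L
Dose 3 (295 mg at t=10 h): 295·exp(−0.07702·21) = 58.535 mg/L
Dose 4 (205 mg at t=15 h): 205·exp(−0.07702·16) = 59.785 mg/L
Dose 5 (445 mg at t=20 h): 445·exp(−0.07702·11) = 190.737 mg/L
Dose 6 (140 mg at t=25 h): 140·exp(−0.07702·6) = 88.194 mg/L
Dose 7 (345 mg at t=30 h): 345·exp(−0.07702·1) = 319.427 mg/L
C(31) = 39.040 + 41.177 + 58.535 + 59.785 + 190.737 + 88.194 + 319.427 = 796.895 mg/L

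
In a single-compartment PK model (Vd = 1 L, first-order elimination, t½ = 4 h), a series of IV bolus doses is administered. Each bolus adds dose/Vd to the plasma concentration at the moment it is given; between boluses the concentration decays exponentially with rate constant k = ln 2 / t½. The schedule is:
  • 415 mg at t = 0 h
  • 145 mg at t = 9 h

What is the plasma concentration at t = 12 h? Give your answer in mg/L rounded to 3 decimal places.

138.093 mg/L

k = ln 2 / 4 = 0.17329 per h
Dose 1 (415 mg at t=0 h): 415·exp(−0.17329·12) = 51.875 mg/L
Dose 2 (145 mg at t=9 h): 145·exp(−0.17329·3) = 86.218 mg/L
C(12) = 51.875 + 86.218 = 138.093 mg/L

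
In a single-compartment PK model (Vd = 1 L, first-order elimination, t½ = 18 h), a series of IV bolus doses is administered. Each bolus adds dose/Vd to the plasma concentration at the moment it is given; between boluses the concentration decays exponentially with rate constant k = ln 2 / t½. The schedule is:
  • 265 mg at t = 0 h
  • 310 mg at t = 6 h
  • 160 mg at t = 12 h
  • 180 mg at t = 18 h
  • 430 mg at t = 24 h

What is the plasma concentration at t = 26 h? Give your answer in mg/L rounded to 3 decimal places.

864.605 mg/L

k = ln 2 / 18 = 0.03851 per h
Dose 1 (265 mg at t=0 h): 265·exp(−0.03851·26) = 97.370 mg/L
Dose 2 (310 mg at t=6 h): 310·exp(−0.03851·20) = 143.511 mg/L
Dose 3 (160 mg at t=12 h): 160·exp(−0.03851·14) = 93.322 mg/L
Dose 4 (180 mg at t=18 h): 180·exp(−0.03851·8) = 132.276 mg/L
Dose 5 (430 mg at t=24 h): 430·exp(−0.03851·2) = 398.126 mg/L
C(26) = 97.370 + 143.511 + 93.322 + 132.276 + 398.126 = 864.605 mg/L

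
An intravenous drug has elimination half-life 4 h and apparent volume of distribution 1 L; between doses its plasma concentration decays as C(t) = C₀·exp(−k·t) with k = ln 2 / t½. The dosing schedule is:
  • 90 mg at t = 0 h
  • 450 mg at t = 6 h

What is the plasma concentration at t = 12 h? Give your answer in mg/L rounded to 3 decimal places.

170.349 mg/L

k = ln 2 / 4 = 0.17329 per h
Dose 1 (90 mg at t=0 h): 90·exp(−0.17329·12) = 11.250 mg/L
Dose 2 (450 mg at t=6 h): 450·exp(−0.17329·6) = 159.099 mg/L
C(12) = 11.250 + 159.099 = 170.349 mg/L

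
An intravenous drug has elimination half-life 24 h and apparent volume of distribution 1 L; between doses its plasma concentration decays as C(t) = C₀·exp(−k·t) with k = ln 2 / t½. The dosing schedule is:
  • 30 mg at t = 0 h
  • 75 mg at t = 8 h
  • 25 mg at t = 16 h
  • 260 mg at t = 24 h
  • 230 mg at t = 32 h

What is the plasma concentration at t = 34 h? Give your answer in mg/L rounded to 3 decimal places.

k = ln 2 / 24 = 0.02888 per h
Dose 1 (30 mg at t=0 h): 30·exp(−0.02888·34) = 11.237 mg/L
Dose 2 (75 mg at t=8 h): 75·exp(−0.02888·26) = 35.395 mg/L
Dose 3 (25 mg at t=16 h): 25·exp(−0.02888·18) = 14.865 mg/L
Dose 4 (260 mg at t=24 h): 260·exp(−0.02888·10) = 194.780 mg/L
Dose 5 (230 mg at t=32 h): 230·exp(−0.02888·2) = 217.091 mg/L
C(34) = 11.237 + 35.395 + 14.865 + 194.780 + 217.091 = 473.369 mg/L

473.369 mg/L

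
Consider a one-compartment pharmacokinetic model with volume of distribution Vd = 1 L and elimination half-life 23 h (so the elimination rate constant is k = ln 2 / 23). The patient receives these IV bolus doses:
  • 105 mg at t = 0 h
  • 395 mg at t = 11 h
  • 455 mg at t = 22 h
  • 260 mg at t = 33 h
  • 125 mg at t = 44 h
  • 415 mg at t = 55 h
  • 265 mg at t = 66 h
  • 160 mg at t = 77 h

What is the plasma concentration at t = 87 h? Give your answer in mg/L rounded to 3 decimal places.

614.364 mg/L

k = ln 2 / 23 = 0.03014 per h
Dose 1 (105 mg at t=0 h): 105·exp(−0.03014·87) = 7.630 mg/L
Dose 2 (395 mg at t=11 h): 395·exp(−0.03014·76) = 39.984 mg/L
Dose 3 (455 mg at t=22 h): 455·exp(−0.03014·65) = 64.161 mg/L
Dose 4 (260 mg at t=33 h): 260·exp(−0.03014·54) = 51.075 mg/L
Dose 5 (125 mg at t=44 h): 125·exp(−0.03014·43) = 34.207 mg/L
Dose 6 (415 mg at t=55 h): 415·exp(−0.03014·32) = 158.206 mg/L
Dose 7 (265 mg at t=66 h): 265·exp(−0.03014·21) = 140.732 mg/L
Dose 8 (160 mg at t=77 h): 160·exp(−0.03014·10) = 118.369 mg/L
C(87) = 7.630 + 39.984 + 64.161 + 51.075 + 34.207 + 158.206 + 140.732 + 118.369 = 614.364 mg/L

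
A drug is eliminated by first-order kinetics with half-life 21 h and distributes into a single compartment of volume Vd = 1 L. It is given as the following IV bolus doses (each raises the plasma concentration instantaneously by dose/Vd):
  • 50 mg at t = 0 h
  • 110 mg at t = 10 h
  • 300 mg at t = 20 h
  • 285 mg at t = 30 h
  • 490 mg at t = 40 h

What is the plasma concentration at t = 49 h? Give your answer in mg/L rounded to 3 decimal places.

671.766 mg/L

k = ln 2 / 21 = 0.03301 per h
Dose 1 (50 mg at t=0 h): 50·exp(−0.03301·49) = 9.921 mg/L
Dose 2 (110 mg at t=10 h): 110·exp(−0.03301·39) = 30.362 mg/L
Dose 3 (300 mg at t=20 h): 300·exp(−0.03301·29) = 115.190 mg/L
Dose 4 (285 mg at t=30 h): 285·exp(−0.03301·19) = 152.224 mg/L
Dose 5 (490 mg at t=40 h): 490·exp(−0.03301·9) = 364.069 mg/L
C(49) = 9.921 + 30.362 + 115.190 + 152.224 + 364.069 = 671.766 mg/L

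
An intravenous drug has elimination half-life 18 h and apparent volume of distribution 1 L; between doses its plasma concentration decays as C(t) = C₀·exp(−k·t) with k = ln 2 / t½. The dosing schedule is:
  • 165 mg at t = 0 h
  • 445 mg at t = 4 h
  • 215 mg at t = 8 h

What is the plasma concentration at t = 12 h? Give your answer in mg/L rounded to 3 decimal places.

615.267 mg/L

k = ln 2 / 18 = 0.03851 per h
Dose 1 (165 mg at t=0 h): 165·exp(−0.03851·12) = 103.943 mg/L
Dose 2 (445 mg at t=4 h): 445·exp(−0.03851·8) = 327.016 mg/L
Dose 3 (215 mg at t=8 h): 215·exp(−0.03851·4) = 184.307 mg/L
C(12) = 103.943 + 327.016 + 184.307 = 615.267 mg/L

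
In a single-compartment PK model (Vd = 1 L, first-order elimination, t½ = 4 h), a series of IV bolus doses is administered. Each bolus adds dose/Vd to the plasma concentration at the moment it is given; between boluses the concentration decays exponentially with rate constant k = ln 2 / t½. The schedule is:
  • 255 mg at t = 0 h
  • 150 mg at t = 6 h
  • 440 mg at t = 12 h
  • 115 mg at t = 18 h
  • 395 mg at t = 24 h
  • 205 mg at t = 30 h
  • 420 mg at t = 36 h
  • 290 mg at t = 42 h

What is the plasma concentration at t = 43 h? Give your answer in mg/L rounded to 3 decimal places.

k = ln 2 / 4 = 0.17329 per h
Dose 1 (255 mg at t=0 h): 255·exp(−0.17329·43) = 0.148 mg/L
Dose 2 (150 mg at t=6 h): 150·exp(−0.17329·37) = 0.246 mg/L
Dose 3 (440 mg at t=12 h): 440·exp(−0.17329·31) = 2.044 mg/L
Dose 4 (115 mg at t=18 h): 115·exp(−0.17329·25) = 1.511 mg/L
Dose 5 (395 mg at t=24 h): 395·exp(−0.17329·19) = 14.679 mg/L
Dose 6 (205 mg at t=30 h): 205·exp(−0.17329·13) = 21.548 mg/L
Dose 7 (420 mg at t=36 h): 420·exp(−0.17329·7) = 124.867 mg/L
Dose 8 (290 mg at t=42 h): 290·exp(−0.17329·1) = 243.860 mg/L
C(43) = 0.148 + 0.246 + 2.044 + 1.511 + 14.679 + 21.548 + 124.867 + 243.860 = 408.903 mg/L

408.903 mg/L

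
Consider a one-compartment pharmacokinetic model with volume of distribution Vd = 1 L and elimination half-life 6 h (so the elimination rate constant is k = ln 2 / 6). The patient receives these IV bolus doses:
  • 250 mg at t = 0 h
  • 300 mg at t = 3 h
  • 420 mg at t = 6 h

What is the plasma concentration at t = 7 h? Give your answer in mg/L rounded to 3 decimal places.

k = ln 2 / 6 = 0.11552 per h
Dose 1 (250 mg at t=0 h): 250·exp(−0.11552·7) = 111.362 mg/L
Dose 2 (300 mg at t=3 h): 300·exp(−0.11552·4) = 188.988 mg/L
Dose 3 (420 mg at t=6 h): 420·exp(−0.11552·1) = 374.177 mg/L
C(7) = 111.362 + 188.988 + 374.177 = 674.528 mg/L

674.528 mg/L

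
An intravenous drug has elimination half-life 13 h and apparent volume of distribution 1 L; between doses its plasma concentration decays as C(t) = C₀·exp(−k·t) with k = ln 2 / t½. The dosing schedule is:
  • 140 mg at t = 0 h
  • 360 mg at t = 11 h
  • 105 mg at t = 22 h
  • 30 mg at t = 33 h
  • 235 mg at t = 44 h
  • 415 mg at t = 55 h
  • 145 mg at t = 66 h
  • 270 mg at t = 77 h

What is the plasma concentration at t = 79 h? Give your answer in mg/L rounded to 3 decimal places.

486.243 mg/L

k = ln 2 / 13 = 0.05332 per h
Dose 1 (140 mg at t=0 h): 140·exp(−0.05332·79) = 2.074 mg/L
Dose 2 (360 mg at t=11 h): 360·exp(−0.05332·68) = 9.587 mg/L
Dose 3 (105 mg at t=22 h): 105·exp(−0.05332·57) = 5.027 mg/L
Dose 4 (30 mg at t=33 h): 30·exp(−0.05332·46) = 2.582 mg/L
Dose 5 (235 mg at t=44 h): 235·exp(−0.05332·35) = 36.358 mg/L
Dose 6 (415 mg at t=55 h): 415·exp(−0.05332·24) = 115.425 mg/L
Dose 7 (145 mg at t=66 h): 145·exp(−0.05332·13) = 72.500 mg/L
Dose 8 (270 mg at t=77 h): 270·exp(−0.05332·2) = 242.690 mg/L
C(79) = 2.074 + 9.587 + 5.027 + 2.582 + 36.358 + 115.425 + 72.500 + 242.690 = 486.243 mg/L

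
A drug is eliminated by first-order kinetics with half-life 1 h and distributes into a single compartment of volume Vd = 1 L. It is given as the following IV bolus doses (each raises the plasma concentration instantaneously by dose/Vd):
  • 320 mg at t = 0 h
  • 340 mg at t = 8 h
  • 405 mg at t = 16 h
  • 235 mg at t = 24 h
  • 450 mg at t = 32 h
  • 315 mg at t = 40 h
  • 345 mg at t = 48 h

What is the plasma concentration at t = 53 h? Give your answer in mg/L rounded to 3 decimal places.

10.820 mg/L

k = ln 2 / 1 = 0.69315 per h
Dose 1 (320 mg at t=0 h): 320·exp(−0.69315·53) = 0.000 mg/L
Dose 2 (340 mg at t=8 h): 340·exp(−0.69315·45) = 0.000 mg/L
Dose 3 (405 mg at t=16 h): 405·exp(−0.69315·37) = 0.000 mg/L
Dose 4 (235 mg at t=24 h): 235·exp(−0.69315·29) = 0.000 mg/L
Dose 5 (450 mg at t=32 h): 450·exp(−0.69315·21) = 0.000 mg/L
Dose 6 (315 mg at t=40 h): 315·exp(−0.69315·13) = 0.038 mg/L
Dose 7 (345 mg at t=48 h): 345·exp(−0.69315·5) = 10.781 mg/L
C(53) = 0.000 + 0.000 + 0.000 + 0.000 + 0.000 + 0.038 + 10.781 = 10.820 mg/L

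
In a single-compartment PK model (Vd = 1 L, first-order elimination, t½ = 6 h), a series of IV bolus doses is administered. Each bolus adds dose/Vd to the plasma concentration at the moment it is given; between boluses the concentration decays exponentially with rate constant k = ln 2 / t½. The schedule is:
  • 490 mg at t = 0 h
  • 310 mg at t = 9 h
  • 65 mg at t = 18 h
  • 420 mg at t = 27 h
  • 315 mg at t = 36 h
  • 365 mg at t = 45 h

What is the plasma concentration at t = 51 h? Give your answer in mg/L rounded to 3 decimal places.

269.646 mg/L

k = ln 2 / 6 = 0.11552 per h
Dose 1 (490 mg at t=0 h): 490·exp(−0.11552·51) = 1.353 mg/L
Dose 2 (310 mg at t=9 h): 310·exp(−0.11552·42) = 2.422 mg/L
Dose 3 (65 mg at t=18 h): 65·exp(−0.11552·33) = 1.436 mg/L
Dose 4 (420 mg at t=27 h): 420·exp(−0.11552·24) = 26.250 mg/L
Dose 5 (315 mg at t=36 h): 315·exp(−0.11552·15) = 55.685 mg/L
Dose 6 (365 mg at t=45 h): 365·exp(−0.11552·6) = 182.500 mg/L
C(51) = 1.353 + 2.422 + 1.436 + 26.250 + 55.685 + 182.500 = 269.646 mg/L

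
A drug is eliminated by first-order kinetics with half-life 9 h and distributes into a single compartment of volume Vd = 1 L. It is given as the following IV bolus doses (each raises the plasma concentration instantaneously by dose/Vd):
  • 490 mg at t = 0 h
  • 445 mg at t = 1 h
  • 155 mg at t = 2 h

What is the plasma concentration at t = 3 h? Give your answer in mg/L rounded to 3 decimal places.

k = ln 2 / 9 = 0.07702 per h
Dose 1 (490 mg at t=0 h): 490·exp(−0.07702·3) = 388.913 mg/L
Dose 2 (445 mg at t=1 h): 445·exp(−0.07702·2) = 381.474 mg/L
Dose 3 (155 mg at t=2 h): 155·exp(−0.07702·1) = 143.511 mg/L
C(3) = 388.913 + 381.474 + 143.511 = 913.897 mg/L

913.897 mg/L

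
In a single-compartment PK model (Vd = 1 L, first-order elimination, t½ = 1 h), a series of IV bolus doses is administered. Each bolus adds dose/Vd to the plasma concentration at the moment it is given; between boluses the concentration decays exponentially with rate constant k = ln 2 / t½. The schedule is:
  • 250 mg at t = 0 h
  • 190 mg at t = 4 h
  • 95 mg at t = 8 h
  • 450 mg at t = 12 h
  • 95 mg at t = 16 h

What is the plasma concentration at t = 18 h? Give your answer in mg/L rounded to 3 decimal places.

k = ln 2 / 1 = 0.69315 per h
Dose 1 (250 mg at t=0 h): 250·exp(−0.69315·18) = 0.001 mg/L
Dose 2 (190 mg at t=4 h): 190·exp(−0.69315·14) = 0.012 mg/L
Dose 3 (95 mg at t=8 h): 95·exp(−0.69315·10) = 0.093 mg/L
Dose 4 (450 mg at t=12 h): 450·exp(−0.69315·6) = 7.031 mg/L
Dose 5 (95 mg at t=16 h): 95·exp(−0.69315·2) = 23.750 mg/L
C(18) = 0.001 + 0.012 + 0.093 + 7.031 + 23.750 = 30.887 mg/L

30.887 mg/L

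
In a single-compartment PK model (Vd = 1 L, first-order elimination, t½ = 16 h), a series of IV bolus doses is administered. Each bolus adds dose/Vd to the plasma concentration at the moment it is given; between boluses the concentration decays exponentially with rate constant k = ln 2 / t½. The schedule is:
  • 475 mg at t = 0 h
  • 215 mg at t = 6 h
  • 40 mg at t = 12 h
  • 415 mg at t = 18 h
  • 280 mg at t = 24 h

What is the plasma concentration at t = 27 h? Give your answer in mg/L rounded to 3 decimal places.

781.803 mg/L

k = ln 2 / 16 = 0.04332 per h
Dose 1 (475 mg at t=0 h): 475·exp(−0.04332·27) = 147.471 mg/L
Dose 2 (215 mg at t=6 h): 215·exp(−0.04332·21) = 86.564 mg/L
Dose 3 (40 mg at t=12 h): 40·exp(−0.04332·15) = 20.885 mg/L
Dose 4 (415 mg at t=18 h): 415·exp(−0.04332·9) = 281.008 mg/L
Dose 5 (280 mg at t=24 h): 280·exp(−0.04332·3) = 245.875 mg/L
C(27) = 147.471 + 86.564 + 20.885 + 281.008 + 245.875 = 781.803 mg/L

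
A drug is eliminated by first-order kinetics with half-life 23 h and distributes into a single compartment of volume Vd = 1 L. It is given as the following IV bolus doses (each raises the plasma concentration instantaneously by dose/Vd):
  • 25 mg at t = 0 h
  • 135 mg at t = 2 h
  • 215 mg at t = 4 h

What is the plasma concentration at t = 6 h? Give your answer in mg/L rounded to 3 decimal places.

342.957 mg/L

k = ln 2 / 23 = 0.03014 per h
Dose 1 (25 mg at t=0 h): 25·exp(−0.03014·6) = 20.865 mg/L
Dose 2 (135 mg at t=2 h): 135·exp(−0.03014·4) = 119.669 mg/L
Dose 3 (215 mg at t=4 h): 215·exp(−0.03014·2) = 202.424 mg/L
C(6) = 20.865 + 119.669 + 202.424 = 342.957 mg/L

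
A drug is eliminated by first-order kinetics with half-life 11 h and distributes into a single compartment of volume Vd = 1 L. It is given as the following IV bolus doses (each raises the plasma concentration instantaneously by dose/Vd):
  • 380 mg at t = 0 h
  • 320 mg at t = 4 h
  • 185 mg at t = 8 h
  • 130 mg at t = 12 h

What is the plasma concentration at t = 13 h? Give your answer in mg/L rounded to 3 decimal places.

k = ln 2 / 11 = 0.06301 per h
Dose 1 (380 mg at t=0 h): 380·exp(−0.06301·13) = 167.502 mg/L
Dose 2 (320 mg at t=4 h): 320·exp(−0.06301·9) = 181.490 mg/L
Dose 3 (185 mg at t=8 h): 185·exp(−0.06301·5) = 135.002 mg/L
Dose 4 (130 mg at t=12 h): 130·exp(−0.06301·1) = 122.061 mg/L
C(13) = 167.502 + 181.490 + 135.002 + 122.061 = 606.055 mg/L

606.055 mg/L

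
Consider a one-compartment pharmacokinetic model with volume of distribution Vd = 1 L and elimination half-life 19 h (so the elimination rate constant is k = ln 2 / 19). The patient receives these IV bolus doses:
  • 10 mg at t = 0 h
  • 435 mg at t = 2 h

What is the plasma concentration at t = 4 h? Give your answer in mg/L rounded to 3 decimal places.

k = ln 2 / 19 = 0.03648 per h
Dose 1 (10 mg at t=0 h): 10·exp(−0.03648·4) = 8.642 mg/L
Dose 2 (435 mg at t=2 h): 435·exp(−0.03648·2) = 404.391 mg/L
C(4) = 8.642 + 404.391 = 413.034 mg/L

413.034 mg/L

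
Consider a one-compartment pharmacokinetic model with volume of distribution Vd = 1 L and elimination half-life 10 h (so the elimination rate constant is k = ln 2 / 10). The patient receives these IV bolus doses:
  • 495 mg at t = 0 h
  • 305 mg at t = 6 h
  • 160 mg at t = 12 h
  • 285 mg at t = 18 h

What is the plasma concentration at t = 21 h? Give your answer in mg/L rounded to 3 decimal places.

k = ln 2 / 10 = 0.06931 per h
Dose 1 (495 mg at t=0 h): 495·exp(−0.06931·21) = 115.463 mg/L
Dose 2 (305 mg at t=6 h): 305·exp(−0.06931·15) = 107.834 mg/L
Dose 3 (160 mg at t=12 h): 160·exp(−0.06931·9) = 85.742 mg/L
Dose 4 (285 mg at t=18 h): 285·exp(−0.06931·3) = 231.492 mg/L
C(21) = 115.463 + 107.834 + 85.742 + 231.492 = 540.530 mg/L

540.530 mg/L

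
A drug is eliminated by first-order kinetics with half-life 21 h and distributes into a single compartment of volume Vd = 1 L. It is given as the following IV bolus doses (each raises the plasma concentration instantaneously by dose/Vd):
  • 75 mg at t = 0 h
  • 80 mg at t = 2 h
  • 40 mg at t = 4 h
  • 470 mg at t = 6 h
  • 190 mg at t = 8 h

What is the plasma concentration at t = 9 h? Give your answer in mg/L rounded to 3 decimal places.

k = ln 2 / 21 = 0.03301 per h
Dose 1 (75 mg at t=0 h): 75·exp(−0.03301·9) = 55.725 mg/L
Dose 2 (80 mg at t=2 h): 80·exp(−0.03301·7) = 63.496 mg/L
Dose 3 (40 mg at t=4 h): 40·exp(−0.03301·5) = 33.915 mg/L
Dose 4 (470 mg at t=6 h): 470·exp(−0.03301·3) = 425.690 mg/L
Dose 5 (190 mg at t=8 h): 190·exp(−0.03301·1) = 183.831 mg/L
C(9) = 55.725 + 63.496 + 33.915 + 425.690 + 183.831 = 762.657 mg/L

762.657 mg/L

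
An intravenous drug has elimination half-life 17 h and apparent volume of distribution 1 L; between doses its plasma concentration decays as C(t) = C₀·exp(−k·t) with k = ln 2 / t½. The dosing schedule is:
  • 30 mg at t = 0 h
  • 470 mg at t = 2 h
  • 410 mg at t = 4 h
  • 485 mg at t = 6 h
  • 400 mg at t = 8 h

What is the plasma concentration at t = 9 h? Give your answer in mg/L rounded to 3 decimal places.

k = ln 2 / 17 = 0.04077 per h
Dose 1 (30 mg at t=0 h): 30·exp(−0.04077·9) = 20.785 mg/L
Dose 2 (470 mg at t=2 h): 470·exp(−0.04077·7) = 353.301 mg/L
Dose 3 (410 mg at t=4 h): 410·exp(−0.04077·5) = 334.384 mg/L
Dose 4 (485 mg at t=6 h): 485·exp(−0.04077·3) = 429.160 mg/L
Dose 5 (400 mg at t=8 h): 400·exp(−0.04077·1) = 384.019 mg/L
C(9) = 20.785 + 353.301 + 334.384 + 429.160 + 384.019 = 1521.648 mg/L

1521.648 mg/L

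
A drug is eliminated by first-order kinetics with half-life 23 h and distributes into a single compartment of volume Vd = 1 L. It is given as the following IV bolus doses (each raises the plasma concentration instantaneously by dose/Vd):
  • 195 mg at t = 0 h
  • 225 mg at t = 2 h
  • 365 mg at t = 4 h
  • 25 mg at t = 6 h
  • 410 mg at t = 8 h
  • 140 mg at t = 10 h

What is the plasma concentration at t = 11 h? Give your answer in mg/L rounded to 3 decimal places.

1139.013 mg/L

k = ln 2 / 23 = 0.03014 per h
Dose 1 (195 mg at t=0 h): 195·exp(−0.03014·11) = 139.979 mg/L
Dose 2 (225 mg at t=2 h): 225·exp(−0.03014·9) = 171.549 mg/L
Dose 3 (365 mg at t=4 h): 365·exp(−0.03014·7) = 295.580 mg/L
Dose 4 (25 mg at t=6 h): 25·exp(−0.03014·5) = 21.503 mg/L
Dose 5 (410 mg at t=8 h): 410·exp(−0.03014·3) = 374.558 mg/L
Dose 6 (140 mg at t=10 h): 140·exp(−0.03014·1) = 135.844 mg/L
C(11) = 139.979 + 171.549 + 295.580 + 21.503 + 374.558 + 135.844 = 1139.013 mg/L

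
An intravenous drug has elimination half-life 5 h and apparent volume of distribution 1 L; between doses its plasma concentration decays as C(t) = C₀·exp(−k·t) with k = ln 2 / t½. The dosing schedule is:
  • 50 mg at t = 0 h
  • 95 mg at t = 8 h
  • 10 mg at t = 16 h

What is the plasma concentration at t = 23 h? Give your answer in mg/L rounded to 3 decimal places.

17.726 mg/L

k = ln 2 / 5 = 0.13863 per h
Dose 1 (50 mg at t=0 h): 50·exp(−0.13863·23) = 2.062 mg/L
Dose 2 (95 mg at t=8 h): 95·exp(−0.13863·15) = 11.875 mg/L
Dose 3 (10 mg at t=16 h): 10·exp(−0.13863·7) = 3.789 mg/L
C(23) = 2.062 + 11.875 + 3.789 = 17.726 mg/L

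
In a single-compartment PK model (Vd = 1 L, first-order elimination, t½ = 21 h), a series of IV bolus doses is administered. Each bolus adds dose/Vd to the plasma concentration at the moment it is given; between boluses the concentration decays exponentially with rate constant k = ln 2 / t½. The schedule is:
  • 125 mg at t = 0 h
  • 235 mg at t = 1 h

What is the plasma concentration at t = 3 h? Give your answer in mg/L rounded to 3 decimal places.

333.203 mg/L

k = ln 2 / 21 = 0.03301 per h
Dose 1 (125 mg at t=0 h): 125·exp(−0.03301·3) = 113.215 mg/L
Dose 2 (235 mg at t=1 h): 235·exp(−0.03301·2) = 219.988 mg/L
C(3) = 113.215 + 219.988 = 333.203 mg/L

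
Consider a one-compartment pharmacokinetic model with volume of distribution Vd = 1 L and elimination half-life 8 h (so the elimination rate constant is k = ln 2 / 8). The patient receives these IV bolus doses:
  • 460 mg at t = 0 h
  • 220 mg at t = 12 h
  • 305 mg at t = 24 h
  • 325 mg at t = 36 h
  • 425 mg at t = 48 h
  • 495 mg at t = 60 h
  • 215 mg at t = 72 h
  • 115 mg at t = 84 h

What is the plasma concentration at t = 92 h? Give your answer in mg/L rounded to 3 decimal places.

k = ln 2 / 8 = 0.08664 per h
Dose 1 (460 mg at t=0 h): 460·exp(−0.08664·92) = 0.159 mg/L
Dose 2 (220 mg at t=12 h): 220·exp(−0.08664·80) = 0.215 mg/L
Dose 3 (305 mg at t=24 h): 305·exp(−0.08664·68) = 0.842 mg/L
Dose 4 (325 mg at t=36 h): 325·exp(−0.08664·56) = 2.539 mg/L
Dose 5 (425 mg at t=48 h): 425·exp(−0.08664·44) = 9.391 mg/L
Dose 6 (495 mg at t=60 h): 495·exp(−0.08664·32) = 30.938 mg/L
Dose 7 (215 mg at t=72 h): 215·exp(−0.08664·20) = 38.007 mg/L
Dose 8 (115 mg at t=84 h): 115·exp(−0.08664·8) = 57.500 mg/L
C(92) = 0.159 + 0.215 + 0.842 + 2.539 + 9.391 + 30.938 + 38.007 + 57.500 = 139.591 mg/L

139.591 mg/L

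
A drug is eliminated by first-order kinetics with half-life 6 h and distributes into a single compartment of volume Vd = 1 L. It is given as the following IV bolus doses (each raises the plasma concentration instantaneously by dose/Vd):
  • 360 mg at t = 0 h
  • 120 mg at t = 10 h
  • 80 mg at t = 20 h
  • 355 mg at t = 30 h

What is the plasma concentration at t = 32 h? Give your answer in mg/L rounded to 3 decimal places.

320.142 mg/L

k = ln 2 / 6 = 0.11552 per h
Dose 1 (360 mg at t=0 h): 360·exp(−0.11552·32) = 8.929 mg/L
Dose 2 (120 mg at t=10 h): 120·exp(−0.11552·22) = 9.449 mg/L
Dose 3 (80 mg at t=20 h): 80·exp(−0.11552·12) = 20.000 mg/L
Dose 4 (355 mg at t=30 h): 355·exp(−0.11552·2) = 281.764 mg/L
C(32) = 8.929 + 9.449 + 20.000 + 281.764 = 320.142 mg/L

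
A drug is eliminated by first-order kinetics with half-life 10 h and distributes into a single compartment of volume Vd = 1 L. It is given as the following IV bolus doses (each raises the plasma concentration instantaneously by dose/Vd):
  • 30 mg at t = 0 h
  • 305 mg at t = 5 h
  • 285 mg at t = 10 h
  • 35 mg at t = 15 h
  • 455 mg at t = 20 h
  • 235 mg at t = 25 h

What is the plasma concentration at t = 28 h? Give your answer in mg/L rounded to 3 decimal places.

k = ln 2 / 10 = 0.06931 per h
Dose 1 (30 mg at t=0 h): 30·exp(−0.06931·28) = 4.308 mg/L
Dose 2 (305 mg at t=5 h): 305·exp(−0.06931·23) = 61.934 mg/L
Dose 3 (285 mg at t=10 h): 285·exp(−0.06931·18) = 81.845 mg/L
Dose 4 (35 mg at t=15 h): 35·exp(−0.06931·13) = 14.214 mg/L
Dose 5 (455 mg at t=20 h): 455·exp(−0.06931·8) = 261.329 mg/L
Dose 6 (235 mg at t=25 h): 235·exp(−0.06931·3) = 190.879 mg/L
C(28) = 4.308 + 61.934 + 81.845 + 14.214 + 261.329 + 190.879 = 614.509 mg/L

614.509 mg/L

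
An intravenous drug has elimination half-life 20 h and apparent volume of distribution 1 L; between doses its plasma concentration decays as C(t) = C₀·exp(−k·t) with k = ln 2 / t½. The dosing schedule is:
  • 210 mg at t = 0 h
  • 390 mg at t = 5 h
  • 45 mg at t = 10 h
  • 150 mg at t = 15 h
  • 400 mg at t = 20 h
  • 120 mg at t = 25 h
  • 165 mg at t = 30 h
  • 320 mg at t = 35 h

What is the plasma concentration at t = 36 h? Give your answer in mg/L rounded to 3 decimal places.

k = ln 2 / 20 = 0.03466 per h
Dose 1 (210 mg at t=0 h): 210·exp(−0.03466·36) = 60.307 mg/L
Dose 2 (390 mg at t=5 h): 390·exp(−0.03466·31) = 133.189 mg/L
Dose 3 (45 mg at t=10 h): 45·exp(−0.03466·26) = 18.276 mg/L
Dose 4 (150 mg at t=15 h): 150·exp(−0.03466·21) = 72.445 mg/L
Dose 5 (400 mg at t=20 h): 400·exp(−0.03466·16) = 229.740 mg/L
Dose 6 (120 mg at t=25 h): 120·exp(−0.03466·11) = 81.962 mg/L
Dose 7 (165 mg at t=30 h): 165·exp(−0.03466·6) = 134.022 mg/L
Dose 8 (320 mg at t=35 h): 320·exp(−0.03466·1) = 309.100 mg/L
C(36) = 60.307 + 133.189 + 18.276 + 72.445 + 229.740 + 81.962 + 134.022 + 309.100 = 1039.040 mg/L

1039.040 mg/L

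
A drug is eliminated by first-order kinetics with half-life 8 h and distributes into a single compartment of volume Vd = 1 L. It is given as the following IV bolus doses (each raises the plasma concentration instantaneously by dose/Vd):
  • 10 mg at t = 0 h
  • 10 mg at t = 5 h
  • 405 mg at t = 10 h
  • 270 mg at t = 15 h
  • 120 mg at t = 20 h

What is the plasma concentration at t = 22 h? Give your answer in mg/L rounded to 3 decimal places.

395.094 mg/L

k = ln 2 / 8 = 0.08664 per h
Dose 1 (10 mg at t=0 h): 10·exp(−0.08664·22) = 1.487 mg/L
Dose 2 (10 mg at t=5 h): 10·exp(−0.08664·17) = 2.293 mg/L
Dose 3 (405 mg at t=10 h): 405·exp(−0.08664·12) = 143.189 mg/L
Dose 4 (270 mg at t=15 h): 270·exp(−0.08664·7) = 147.219 mg/L
Dose 5 (120 mg at t=20 h): 120·exp(−0.08664·2) = 100.908 mg/L
C(22) = 1.487 + 2.293 + 143.189 + 147.219 + 100.908 = 395.094 mg/L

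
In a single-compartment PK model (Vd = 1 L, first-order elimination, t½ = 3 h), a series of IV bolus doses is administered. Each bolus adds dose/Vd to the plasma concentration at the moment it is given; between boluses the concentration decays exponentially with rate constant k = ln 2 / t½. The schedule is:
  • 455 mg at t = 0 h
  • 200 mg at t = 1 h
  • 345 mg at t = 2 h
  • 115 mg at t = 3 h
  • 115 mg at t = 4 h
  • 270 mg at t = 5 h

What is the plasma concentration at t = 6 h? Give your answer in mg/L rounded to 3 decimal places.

657.904 mg/L

k = ln 2 / 3 = 0.23105 per h
Dose 1 (455 mg at t=0 h): 455·exp(−0.23105·6) = 113.750 mg/L
Dose 2 (200 mg at t=1 h): 200·exp(−0.23105·5) = 62.996 mg/L
Dose 3 (345 mg at t=2 h): 345·exp(−0.23105·4) = 136.913 mg/L
Dose 4 (115 mg at t=3 h): 115·exp(−0.23105·3) = 57.500 mg/L
Dose 5 (115 mg at t=4 h): 115·exp(−0.23105·2) = 72.445 mg/L
Dose 6 (270 mg at t=5 h): 270·exp(−0.23105·1) = 214.299 mg/L
C(6) = 113.750 + 62.996 + 136.913 + 57.500 + 72.445 + 214.299 = 657.904 mg/L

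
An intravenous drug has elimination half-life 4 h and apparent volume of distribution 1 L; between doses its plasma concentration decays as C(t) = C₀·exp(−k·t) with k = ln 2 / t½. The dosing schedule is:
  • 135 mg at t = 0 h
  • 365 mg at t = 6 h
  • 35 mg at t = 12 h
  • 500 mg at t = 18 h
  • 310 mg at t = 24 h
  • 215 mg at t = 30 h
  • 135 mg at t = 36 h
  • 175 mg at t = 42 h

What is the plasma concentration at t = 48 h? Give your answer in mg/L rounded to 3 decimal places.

k = ln 2 / 4 = 0.17329 per h
Dose 1 (135 mg at t=0 h): 135·exp(−0.17329·48) = 0.033 mg/L
Dose 2 (365 mg at t=6 h): 365·exp(−0.17329·42) = 0.252 mg/L
Dose 3 (35 mg at t=12 h): 35·exp(−0.17329·36) = 0.068 mg/L
Dose 4 (500 mg at t=18 h): 500·exp(−0.17329·30) = 2.762 mg/L
Dose 5 (310 mg at t=24 h): 310·exp(−0.17329·24) = 4.844 mg/L
Dose 6 (215 mg at t=30 h): 215·exp(−0.17329·18) = 9.502 mg/L
Dose 7 (135 mg at t=36 h): 135·exp(−0.17329·12) = 16.875 mg/L
Dose 8 (175 mg at t=42 h): 175·exp(−0.17329·6) = 61.872 mg/L
C(48) = 0.033 + 0.252 + 0.068 + 2.762 + 4.844 + 9.502 + 16.875 + 61.872 = 96.208 mg/L

96.208 mg/L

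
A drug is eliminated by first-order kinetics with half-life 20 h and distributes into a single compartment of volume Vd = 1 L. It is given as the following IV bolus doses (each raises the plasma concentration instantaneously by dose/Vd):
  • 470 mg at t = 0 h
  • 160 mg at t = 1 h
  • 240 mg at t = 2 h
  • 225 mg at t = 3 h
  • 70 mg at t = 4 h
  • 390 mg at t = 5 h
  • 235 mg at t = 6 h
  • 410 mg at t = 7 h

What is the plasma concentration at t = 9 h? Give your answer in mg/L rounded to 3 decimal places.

1829.089 mg/L

k = ln 2 / 20 = 0.03466 per h
Dose 1 (470 mg at t=0 h): 470·exp(−0.03466·9) = 344.060 mg/L
Dose 2 (160 mg at t=1 h): 160·exp(−0.03466·8) = 121.257 mg/L
Dose 3 (240 mg at t=2 h): 240·exp(−0.03466·7) = 188.300 mg/L
Dose 4 (225 mg at t=3 h): 225·exp(−0.03466·6) = 182.757 mg/L
Dose 5 (70 mg at t=4 h): 70·exp(−0.03466·5) = 58.863 mg/L
Dose 6 (390 mg at t=5 h): 390·exp(−0.03466·4) = 339.515 mg/L
Dose 7 (235 mg at t=6 h): 235·exp(−0.03466·3) = 211.794 mg/L
Dose 8 (410 mg at t=7 h): 410·exp(−0.03466·2) = 382.544 mg/L
C(9) = 344.060 + 121.257 + 188.300 + 182.757 + 58.863 + 339.515 + 211.794 + 382.544 = 1829.089 mg/L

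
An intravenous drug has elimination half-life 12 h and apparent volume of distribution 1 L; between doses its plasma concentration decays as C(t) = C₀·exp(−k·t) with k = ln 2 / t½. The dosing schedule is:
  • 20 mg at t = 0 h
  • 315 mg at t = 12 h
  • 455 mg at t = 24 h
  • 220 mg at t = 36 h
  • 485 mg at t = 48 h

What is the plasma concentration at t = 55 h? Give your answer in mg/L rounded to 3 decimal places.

500.148 mg/L

k = ln 2 / 12 = 0.05776 per h
Dose 1 (20 mg at t=0 h): 20·exp(−0.05776·55) = 0.834 mg/L
Dose 2 (315 mg at t=12 h): 315·exp(−0.05776·43) = 26.280 mg/L
Dose 3 (455 mg at t=24 h): 455·exp(−0.05776·31) = 75.919 mg/L
Dose 4 (220 mg at t=36 h): 220·exp(−0.05776·19) = 73.416 mg/L
Dose 5 (485 mg at t=48 h): 485·exp(−0.05776·7) = 323.699 mg/L
C(55) = 0.834 + 26.280 + 75.919 + 73.416 + 323.699 = 500.148 mg/L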